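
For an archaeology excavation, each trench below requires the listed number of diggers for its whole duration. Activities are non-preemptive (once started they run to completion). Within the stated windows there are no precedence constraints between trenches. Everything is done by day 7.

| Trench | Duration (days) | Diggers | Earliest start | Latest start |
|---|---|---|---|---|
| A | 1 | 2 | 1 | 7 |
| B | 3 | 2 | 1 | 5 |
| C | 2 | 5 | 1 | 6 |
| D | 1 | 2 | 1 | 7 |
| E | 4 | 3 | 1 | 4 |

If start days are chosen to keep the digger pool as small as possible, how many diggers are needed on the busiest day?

5

Early-start (A@1, B@1, C@1, D@1, E@1) gives peak 14: d1:14  d2:10  d3:5  d4:3  d5:0  d6:0  d7:0.
Shift C→6, D→4, E→2.
Schedule A@1, B@1, C@6, D@4, E@2: d1:4  d2:5  d3:5  d4:5  d5:3  d6:5  d7:5 — peak 5.
Total digger-days = 32 over 7 days ⇒ peak ≥ ⌈32/7⌉ = 5, so 5 is optimal.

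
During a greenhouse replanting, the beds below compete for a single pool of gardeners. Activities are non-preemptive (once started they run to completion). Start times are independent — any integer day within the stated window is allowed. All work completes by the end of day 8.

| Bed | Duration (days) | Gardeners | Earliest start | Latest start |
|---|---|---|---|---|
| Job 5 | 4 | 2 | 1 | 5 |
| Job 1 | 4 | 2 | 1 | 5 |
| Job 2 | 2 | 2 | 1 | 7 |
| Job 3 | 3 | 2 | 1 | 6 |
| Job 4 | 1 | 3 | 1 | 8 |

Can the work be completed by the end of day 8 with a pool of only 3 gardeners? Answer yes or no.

no

Total gardener-days = 29; over 8 days the average is 29/8 > 3, so some day must exceed 3.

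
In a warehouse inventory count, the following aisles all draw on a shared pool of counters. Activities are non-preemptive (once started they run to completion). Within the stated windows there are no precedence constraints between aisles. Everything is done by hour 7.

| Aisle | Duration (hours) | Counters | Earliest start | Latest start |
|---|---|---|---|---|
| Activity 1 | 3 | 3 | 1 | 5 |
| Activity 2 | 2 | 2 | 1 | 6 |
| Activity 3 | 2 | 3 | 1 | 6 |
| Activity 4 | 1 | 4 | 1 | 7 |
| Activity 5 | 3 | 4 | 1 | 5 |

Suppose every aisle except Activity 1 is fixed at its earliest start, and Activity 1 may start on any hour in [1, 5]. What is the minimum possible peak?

13

Activity 1@1: h1:16  h2:12  h3:7  h4:0  h5:0  h6:0  h7:0 → peak 16
Activity 1@2: h1:13  h2:12  h3:7  h4:3  h5:0  h6:0  h7:0 → peak 13
Activity 1@3: h1:13  h2:9  h3:7  h4:3  h5:3  h6:0  h7:0 → peak 13
Activity 1@4: h1:13  h2:9  h3:4  h4:3  h5:3  h6:3  h7:0 → peak 13
Activity 1@5: h1:13  h2:9  h3:4  h4:0  h5:3  h6:3  h7:3 → peak 13
Best is Activity 1@2, peak 13.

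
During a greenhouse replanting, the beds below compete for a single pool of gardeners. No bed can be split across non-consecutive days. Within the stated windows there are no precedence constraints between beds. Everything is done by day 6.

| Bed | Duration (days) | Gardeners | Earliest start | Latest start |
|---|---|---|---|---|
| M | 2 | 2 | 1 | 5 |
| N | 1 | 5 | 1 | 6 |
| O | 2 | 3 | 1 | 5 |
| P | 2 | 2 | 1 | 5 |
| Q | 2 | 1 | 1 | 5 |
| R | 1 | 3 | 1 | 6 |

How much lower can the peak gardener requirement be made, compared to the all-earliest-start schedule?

11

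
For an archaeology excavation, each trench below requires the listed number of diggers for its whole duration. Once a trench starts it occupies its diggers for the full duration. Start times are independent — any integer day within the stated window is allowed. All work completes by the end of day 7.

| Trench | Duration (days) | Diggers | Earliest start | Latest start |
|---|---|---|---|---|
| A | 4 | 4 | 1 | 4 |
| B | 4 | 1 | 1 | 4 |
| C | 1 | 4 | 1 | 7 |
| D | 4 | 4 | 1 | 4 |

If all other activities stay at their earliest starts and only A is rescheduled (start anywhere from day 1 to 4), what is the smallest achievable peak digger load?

A@1: d1:13  d2:9  d3:9  d4:9  d5:0  d6:0  d7:0 → peak 13
A@2: d1:9  d2:9  d3:9  d4:9  d5:4  d6:0  d7:0 → peak 9
A@3: d1:9  d2:5  d3:9  d4:9  d5:4  d6:4  d7:0 → peak 9
A@4: d1:9  d2:5  d3:5  d4:9  d5:4  d6:4  d7:4 → peak 9
Best is A@2, peak 9.

9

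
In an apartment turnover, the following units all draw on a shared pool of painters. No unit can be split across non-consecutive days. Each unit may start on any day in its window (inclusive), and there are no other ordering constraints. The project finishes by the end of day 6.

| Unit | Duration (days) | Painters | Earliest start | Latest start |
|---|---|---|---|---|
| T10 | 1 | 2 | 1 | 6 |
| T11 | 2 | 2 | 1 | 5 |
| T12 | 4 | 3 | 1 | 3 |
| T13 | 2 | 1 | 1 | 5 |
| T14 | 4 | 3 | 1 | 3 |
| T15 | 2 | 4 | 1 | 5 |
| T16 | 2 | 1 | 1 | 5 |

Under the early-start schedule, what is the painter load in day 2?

At early start, day 2 has: T11, T12, T13, T14, T15, T16.
Demand: 2 + 3 + 1 + 3 + 4 + 1 = 14.

14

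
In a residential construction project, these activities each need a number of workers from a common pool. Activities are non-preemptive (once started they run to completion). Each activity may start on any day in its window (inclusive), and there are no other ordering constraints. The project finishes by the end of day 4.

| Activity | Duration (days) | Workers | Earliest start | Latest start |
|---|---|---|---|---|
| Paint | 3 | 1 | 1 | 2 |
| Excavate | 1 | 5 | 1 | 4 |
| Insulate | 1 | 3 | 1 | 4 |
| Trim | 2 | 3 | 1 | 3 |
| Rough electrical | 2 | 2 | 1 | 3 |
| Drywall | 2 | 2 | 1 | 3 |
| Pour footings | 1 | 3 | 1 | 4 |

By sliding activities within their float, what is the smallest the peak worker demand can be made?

8

Early-start (Paint@1, Excavate@1, Insulate@1, Trim@1, Rough electrical@1, Drywall@1, Pour footings@1) gives peak 19: d1:19  d2:8  d3:1  d4:0.
Shift Insulate→2, Trim→2, Rough electrical→3, Drywall→3, Pour footings→4.
Schedule Paint@1, Excavate@1, Insulate@2, Trim@2, Rough electrical@3, Drywall@3, Pour footings@4: d1:6  d2:7  d3:8  d4:7 — peak 8.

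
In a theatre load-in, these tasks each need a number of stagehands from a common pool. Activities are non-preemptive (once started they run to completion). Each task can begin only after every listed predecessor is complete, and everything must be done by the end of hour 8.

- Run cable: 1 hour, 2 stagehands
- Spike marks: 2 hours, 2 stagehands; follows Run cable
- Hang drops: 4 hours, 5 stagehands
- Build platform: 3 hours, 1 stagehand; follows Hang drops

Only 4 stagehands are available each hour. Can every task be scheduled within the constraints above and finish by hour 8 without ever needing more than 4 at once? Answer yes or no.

no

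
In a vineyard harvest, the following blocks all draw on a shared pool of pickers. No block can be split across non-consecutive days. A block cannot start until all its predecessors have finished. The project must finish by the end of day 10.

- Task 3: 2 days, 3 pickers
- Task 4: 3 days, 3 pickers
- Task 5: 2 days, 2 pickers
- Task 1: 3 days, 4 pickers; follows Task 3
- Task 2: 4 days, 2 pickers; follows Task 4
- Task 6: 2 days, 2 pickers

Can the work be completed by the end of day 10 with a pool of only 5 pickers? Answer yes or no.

yes

Schedule Task 3@4, Task 4@1, Task 5@1, Task 1@8, Task 2@4, Task 6@6: d1:5  d2:5  d3:3  d4:5  d5:5  d6:4  d7:4  d8:4  d9:4  d10:4 — peak 5 ≤ 5.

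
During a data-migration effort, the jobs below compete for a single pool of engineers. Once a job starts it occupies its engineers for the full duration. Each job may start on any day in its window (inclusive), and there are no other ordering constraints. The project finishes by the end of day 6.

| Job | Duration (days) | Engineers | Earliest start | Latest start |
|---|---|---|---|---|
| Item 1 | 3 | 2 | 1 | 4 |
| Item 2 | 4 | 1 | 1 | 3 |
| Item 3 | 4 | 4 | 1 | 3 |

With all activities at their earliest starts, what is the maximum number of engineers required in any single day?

Early-start schedule: Item 1@1, Item 2@1, Item 3@1.
Load per day: day 1: 7, day 2: 7, day 3: 7, day 4: 5, day 5: 0, day 6: 0.
Peak is 7.

7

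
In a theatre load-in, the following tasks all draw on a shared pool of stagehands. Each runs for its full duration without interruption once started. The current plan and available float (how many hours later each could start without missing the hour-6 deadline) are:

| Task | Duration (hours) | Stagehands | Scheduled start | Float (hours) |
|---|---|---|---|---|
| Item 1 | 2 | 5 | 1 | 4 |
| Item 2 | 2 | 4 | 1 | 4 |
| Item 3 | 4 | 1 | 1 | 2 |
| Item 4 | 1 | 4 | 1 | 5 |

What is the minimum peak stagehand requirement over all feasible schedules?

Early-start (Item 1@1, Item 2@1, Item 3@1, Item 4@1) gives peak 14: h1:14  h2:10  h3:1  h4:1  h5:0  h6:0.
Shift Item 2→3, Item 3→3, Item 4→5.
Schedule Item 1@1, Item 2@3, Item 3@3, Item 4@5: h1:5  h2:5  h3:5  h4:5  h5:5  h6:1 — peak 5.
Total stagehand-hours = 26 over 6 hours ⇒ peak ≥ ⌈26/6⌉ = 5, so 5 is optimal.

5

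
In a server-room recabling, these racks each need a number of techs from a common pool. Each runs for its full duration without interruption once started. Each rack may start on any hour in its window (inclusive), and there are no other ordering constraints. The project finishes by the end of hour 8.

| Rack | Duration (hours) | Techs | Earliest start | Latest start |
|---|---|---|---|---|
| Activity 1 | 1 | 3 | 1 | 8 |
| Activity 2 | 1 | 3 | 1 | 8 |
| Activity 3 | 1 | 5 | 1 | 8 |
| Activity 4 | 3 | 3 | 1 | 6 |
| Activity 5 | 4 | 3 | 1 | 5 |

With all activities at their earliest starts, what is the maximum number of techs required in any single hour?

17

Early-start schedule: Activity 1@1, Activity 2@1, Activity 3@1, Activity 4@1, Activity 5@1.
Load per hour: hour 1: 17, hour 2: 6, hour 3: 6, hour 4: 3, hour 5: 0, hour 6: 0, hour 7: 0, hour 8: 0.
Peak is 17.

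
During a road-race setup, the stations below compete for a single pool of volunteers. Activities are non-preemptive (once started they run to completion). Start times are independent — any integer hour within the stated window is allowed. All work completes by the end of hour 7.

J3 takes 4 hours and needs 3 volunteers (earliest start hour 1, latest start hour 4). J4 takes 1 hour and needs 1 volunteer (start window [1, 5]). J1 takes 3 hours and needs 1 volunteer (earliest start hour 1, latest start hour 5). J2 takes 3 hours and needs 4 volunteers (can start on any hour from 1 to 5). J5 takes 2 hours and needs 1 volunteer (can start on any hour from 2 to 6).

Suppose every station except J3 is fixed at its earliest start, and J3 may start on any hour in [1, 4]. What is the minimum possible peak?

J3@1: h1:9  h2:9  h3:9  h4:3  h5:0  h6:0  h7:0 → peak 9
J3@2: h1:6  h2:9  h3:9  h4:3  h5:3  h6:0  h7:0 → peak 9
J3@3: h1:6  h2:6  h3:9  h4:3  h5:3  h6:3  h7:0 → peak 9
J3@4: h1:6  h2:6  h3:6  h4:3  h5:3  h6:3  h7:3 → peak 6
Best is J3@4, peak 6.

6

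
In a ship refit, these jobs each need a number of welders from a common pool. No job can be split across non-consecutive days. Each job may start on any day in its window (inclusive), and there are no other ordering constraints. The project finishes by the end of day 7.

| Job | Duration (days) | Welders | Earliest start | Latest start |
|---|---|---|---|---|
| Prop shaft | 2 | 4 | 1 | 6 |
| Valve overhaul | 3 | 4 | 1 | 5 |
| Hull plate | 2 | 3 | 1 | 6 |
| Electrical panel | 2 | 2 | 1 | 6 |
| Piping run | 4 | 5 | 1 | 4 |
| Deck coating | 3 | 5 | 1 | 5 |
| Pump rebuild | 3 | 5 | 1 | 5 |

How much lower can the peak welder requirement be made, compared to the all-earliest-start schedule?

Early-start peak: d1:28  d2:28  d3:19  d4:5  d5:0  d6:0  d7:0 ⇒ 28.
Leveled (Prop shaft@1, Valve overhaul@1, Hull plate@3, Electrical panel@4, Piping run@1, Deck coating@5, Pump rebuild@5): d1:13  d2:13  d3:12  d4:10  d5:12  d6:10  d7:10 ⇒ 13.
Reduction 28 − 13 = 15.

15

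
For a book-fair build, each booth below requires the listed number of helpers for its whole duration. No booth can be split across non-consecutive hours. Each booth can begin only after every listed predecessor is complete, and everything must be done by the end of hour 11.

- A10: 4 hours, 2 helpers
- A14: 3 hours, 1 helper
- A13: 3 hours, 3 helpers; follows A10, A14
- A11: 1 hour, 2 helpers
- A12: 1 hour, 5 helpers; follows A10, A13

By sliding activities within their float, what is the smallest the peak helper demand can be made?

Schedule A10@1, A14@1, A13@5, A11@1, A12@8: h1:5  h2:3  h3:3  h4:2  h5:3  h6:3  h7:3  h8:5  h9:0  h10:0  h11:0 — peak 5.

5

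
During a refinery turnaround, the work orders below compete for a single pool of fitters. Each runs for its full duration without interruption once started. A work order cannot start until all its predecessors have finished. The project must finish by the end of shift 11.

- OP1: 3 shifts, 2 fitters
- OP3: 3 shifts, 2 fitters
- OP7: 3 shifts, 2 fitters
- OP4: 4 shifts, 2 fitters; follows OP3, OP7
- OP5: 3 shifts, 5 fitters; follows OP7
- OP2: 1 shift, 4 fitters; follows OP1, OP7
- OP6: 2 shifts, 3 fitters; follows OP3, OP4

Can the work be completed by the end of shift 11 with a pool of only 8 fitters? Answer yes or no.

yes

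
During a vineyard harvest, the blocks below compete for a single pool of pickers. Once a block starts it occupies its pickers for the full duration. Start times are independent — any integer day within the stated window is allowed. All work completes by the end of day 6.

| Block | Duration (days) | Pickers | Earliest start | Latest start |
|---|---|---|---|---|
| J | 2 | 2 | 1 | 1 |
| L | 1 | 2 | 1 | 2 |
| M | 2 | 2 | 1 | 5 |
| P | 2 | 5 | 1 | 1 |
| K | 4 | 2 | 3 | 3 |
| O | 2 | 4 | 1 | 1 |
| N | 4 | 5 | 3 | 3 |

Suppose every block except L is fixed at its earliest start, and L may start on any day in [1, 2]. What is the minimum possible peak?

15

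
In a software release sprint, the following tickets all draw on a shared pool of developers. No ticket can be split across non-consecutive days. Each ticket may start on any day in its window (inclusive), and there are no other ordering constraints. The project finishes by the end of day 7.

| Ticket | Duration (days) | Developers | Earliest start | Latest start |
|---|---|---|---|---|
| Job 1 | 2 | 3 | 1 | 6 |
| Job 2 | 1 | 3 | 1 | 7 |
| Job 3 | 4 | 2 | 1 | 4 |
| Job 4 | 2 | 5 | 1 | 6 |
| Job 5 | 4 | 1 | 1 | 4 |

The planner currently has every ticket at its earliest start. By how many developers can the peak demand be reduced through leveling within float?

Early-start peak: d1:14  d2:11  d3:3  d4:3  d5:0  d6:0  d7:0 ⇒ 14.
Leveled (Job 1@1, Job 2@1, Job 3@2, Job 4@6, Job 5@2): d1:6  d2:6  d3:3  d4:3  d5:3  d6:5  d7:5 ⇒ 6.
Reduction 14 − 6 = 8.

8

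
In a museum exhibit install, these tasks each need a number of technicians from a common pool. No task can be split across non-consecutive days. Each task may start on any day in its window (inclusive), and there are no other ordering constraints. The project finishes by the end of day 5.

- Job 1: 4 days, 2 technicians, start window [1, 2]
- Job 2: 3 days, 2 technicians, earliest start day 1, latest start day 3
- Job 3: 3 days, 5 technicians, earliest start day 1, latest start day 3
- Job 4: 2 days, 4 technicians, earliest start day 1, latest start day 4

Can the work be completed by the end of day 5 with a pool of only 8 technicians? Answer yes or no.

no

The minimum achievable peak is 9; 8 < 9, so no feasible schedule stays within the cap.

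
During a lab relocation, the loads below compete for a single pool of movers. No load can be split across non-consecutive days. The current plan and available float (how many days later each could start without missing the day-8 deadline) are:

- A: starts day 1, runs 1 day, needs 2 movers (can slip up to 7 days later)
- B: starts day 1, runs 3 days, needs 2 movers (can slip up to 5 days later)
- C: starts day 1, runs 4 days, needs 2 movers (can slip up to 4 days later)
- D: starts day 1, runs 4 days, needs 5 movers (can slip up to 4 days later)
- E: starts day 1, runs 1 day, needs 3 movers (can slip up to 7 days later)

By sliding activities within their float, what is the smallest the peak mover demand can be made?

6

Early-start (A@1, B@1, C@1, D@1, E@1) gives peak 14: d1:14  d2:9  d3:9  d4:7  d5:0  d6:0  d7:0  d8:0.
Shift D→5, E→4.
Schedule A@1, B@1, C@1, D@5, E@4: d1:6  d2:4  d3:4  d4:5  d5:5  d6:5  d7:5  d8:5 — peak 6.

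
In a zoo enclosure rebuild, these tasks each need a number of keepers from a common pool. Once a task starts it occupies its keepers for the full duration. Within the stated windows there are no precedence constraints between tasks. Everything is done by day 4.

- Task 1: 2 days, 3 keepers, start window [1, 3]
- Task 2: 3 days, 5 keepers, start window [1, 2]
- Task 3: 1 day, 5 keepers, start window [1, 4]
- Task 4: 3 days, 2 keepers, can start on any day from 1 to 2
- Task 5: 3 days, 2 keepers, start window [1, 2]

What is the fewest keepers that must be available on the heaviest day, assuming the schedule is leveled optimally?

12

Early-start (Task 1@1, Task 2@1, Task 3@1, Task 4@1, Task 5@1) gives peak 17: d1:17  d2:12  d3:9  d4:0.
Shift Task 3→4.
Schedule Task 1@1, Task 2@1, Task 3@4, Task 4@1, Task 5@1: d1:12  d2:12  d3:9  d4:5 — peak 12.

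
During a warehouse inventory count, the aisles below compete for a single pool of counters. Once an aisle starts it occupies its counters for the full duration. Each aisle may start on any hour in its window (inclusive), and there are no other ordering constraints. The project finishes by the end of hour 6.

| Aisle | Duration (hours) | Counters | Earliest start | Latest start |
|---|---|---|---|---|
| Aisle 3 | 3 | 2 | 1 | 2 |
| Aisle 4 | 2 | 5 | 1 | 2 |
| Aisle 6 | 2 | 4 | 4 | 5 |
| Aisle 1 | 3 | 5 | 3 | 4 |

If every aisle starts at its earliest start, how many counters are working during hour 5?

At early start, hour 5 has: Aisle 6, Aisle 1.
Demand: 4 + 5 = 9.

9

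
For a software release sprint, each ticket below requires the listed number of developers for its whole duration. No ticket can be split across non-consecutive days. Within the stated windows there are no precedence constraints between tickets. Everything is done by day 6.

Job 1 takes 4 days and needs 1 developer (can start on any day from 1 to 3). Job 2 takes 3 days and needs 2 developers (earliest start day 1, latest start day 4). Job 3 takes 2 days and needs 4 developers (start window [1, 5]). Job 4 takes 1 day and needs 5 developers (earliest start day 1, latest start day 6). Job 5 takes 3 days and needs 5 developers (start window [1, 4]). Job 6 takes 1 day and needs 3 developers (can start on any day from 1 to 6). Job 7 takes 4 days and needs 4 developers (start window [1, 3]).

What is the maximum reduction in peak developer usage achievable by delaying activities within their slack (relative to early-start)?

13

Early-start peak: d1:24  d2:16  d3:12  d4:5  d5:0  d6:0 ⇒ 24.
Leveled (Job 1@1, Job 2@1, Job 3@1, Job 4@5, Job 5@4, Job 6@3, Job 7@1): d1:11  d2:11  d3:10  d4:10  d5:10  d6:5 ⇒ 11.
Reduction 24 − 11 = 13.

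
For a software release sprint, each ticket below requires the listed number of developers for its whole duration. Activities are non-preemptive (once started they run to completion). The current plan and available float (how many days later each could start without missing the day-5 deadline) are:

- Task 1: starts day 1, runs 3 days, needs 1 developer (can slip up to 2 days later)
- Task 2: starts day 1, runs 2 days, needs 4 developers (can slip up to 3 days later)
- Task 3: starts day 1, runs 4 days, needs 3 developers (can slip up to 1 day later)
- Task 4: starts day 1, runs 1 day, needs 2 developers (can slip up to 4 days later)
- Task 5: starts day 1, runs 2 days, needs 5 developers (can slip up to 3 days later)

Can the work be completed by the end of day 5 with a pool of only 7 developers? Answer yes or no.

The minimum achievable peak is 8; 7 < 8, so no feasible schedule stays within the cap.

no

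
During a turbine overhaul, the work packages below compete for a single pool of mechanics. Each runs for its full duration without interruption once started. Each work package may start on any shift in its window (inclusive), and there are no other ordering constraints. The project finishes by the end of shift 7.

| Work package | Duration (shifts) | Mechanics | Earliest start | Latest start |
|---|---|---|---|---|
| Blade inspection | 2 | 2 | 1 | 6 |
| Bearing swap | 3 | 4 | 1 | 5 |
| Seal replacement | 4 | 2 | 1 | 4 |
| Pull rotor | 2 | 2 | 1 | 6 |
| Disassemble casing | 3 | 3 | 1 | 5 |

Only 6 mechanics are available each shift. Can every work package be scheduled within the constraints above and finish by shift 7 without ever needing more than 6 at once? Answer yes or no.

yes

Schedule Blade inspection@1, Bearing swap@1, Seal replacement@4, Pull rotor@3, Disassemble casing@5: s1:6  s2:6  s3:6  s4:4  s5:5  s6:5  s7:5 — peak 6 ≤ 6.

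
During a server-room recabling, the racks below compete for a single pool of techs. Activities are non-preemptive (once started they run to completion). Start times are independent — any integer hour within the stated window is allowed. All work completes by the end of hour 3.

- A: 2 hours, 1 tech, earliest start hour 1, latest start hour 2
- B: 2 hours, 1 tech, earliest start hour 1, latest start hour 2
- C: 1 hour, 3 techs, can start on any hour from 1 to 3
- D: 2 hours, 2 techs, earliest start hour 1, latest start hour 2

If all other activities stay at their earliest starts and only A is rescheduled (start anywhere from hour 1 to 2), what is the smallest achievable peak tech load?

6

A@1: h1:7  h2:4  h3:0 → peak 7
A@2: h1:6  h2:4  h3:1 → peak 6
Best is A@2, peak 6.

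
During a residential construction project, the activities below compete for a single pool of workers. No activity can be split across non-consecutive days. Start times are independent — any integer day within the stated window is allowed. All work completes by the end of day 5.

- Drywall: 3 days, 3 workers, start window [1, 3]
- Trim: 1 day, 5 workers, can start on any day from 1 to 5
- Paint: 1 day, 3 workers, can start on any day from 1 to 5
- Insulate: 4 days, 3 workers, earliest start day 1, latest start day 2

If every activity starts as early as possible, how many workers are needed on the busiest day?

14

Early-start schedule: Drywall@1, Trim@1, Paint@1, Insulate@1.
Load per day: day 1: 14, day 2: 6, day 3: 6, day 4: 3, day 5: 0.
Peak is 14.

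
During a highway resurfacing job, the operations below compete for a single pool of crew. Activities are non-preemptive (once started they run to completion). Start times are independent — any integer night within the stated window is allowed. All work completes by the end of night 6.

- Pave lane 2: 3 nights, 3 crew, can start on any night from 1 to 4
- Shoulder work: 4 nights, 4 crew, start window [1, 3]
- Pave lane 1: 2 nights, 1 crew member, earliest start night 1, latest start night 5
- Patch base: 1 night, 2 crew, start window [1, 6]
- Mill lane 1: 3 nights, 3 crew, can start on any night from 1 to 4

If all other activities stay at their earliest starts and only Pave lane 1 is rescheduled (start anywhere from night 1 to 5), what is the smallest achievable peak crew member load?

12

Pave lane 1@1: n1:13  n2:11  n3:10  n4:4  n5:0  n6:0 → peak 13
Pave lane 1@2: n1:12  n2:11  n3:11  n4:4  n5:0  n6:0 → peak 12
Pave lane 1@3: n1:12  n2:10  n3:11  n4:5  n5:0  n6:0 → peak 12
Pave lane 1@4: n1:12  n2:10  n3:10  n4:5  n5:1  n6:0 → peak 12
Pave lane 1@5: n1:12  n2:10  n3:10  n4:4  n5:1  n6:1 → peak 12
Best is Pave lane 1@2, peak 12.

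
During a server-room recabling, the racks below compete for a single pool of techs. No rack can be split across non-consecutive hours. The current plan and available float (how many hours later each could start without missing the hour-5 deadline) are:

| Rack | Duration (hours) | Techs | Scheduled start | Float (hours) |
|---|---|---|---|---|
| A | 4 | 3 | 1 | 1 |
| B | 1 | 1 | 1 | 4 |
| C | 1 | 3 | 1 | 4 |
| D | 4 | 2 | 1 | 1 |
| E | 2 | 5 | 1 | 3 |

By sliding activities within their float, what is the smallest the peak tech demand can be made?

Early-start (A@1, B@1, C@1, D@1, E@1) gives peak 14: h1:14  h2:10  h3:5  h4:5  h5:0.
Shift E→2.
Schedule A@1, B@1, C@1, D@1, E@2: h1:9  h2:10  h3:10  h4:5  h5:0 — peak 10.

10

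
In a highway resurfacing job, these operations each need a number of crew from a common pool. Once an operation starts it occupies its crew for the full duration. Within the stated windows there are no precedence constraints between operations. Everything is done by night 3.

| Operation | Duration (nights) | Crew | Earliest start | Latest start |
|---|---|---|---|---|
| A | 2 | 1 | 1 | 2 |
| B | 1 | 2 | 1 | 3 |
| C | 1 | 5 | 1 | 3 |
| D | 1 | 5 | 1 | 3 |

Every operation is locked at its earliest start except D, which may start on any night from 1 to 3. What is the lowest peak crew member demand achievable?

D@1: n1:13  n2:1  n3:0 → peak 13
D@2: n1:8  n2:6  n3:0 → peak 8
D@3: n1:8  n2:1  n3:5 → peak 8
Best is D@2, peak 8.

8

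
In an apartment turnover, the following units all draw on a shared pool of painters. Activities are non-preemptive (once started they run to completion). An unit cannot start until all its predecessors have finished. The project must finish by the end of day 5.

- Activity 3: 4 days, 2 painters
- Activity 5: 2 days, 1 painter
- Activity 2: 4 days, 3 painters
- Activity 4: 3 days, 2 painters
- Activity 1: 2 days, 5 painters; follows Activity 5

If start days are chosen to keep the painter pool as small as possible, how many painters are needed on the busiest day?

10

Early-start (Activity 3@1, Activity 5@1, Activity 2@1, Activity 4@1, Activity 1@3) gives peak 12: d1:8  d2:8  d3:12  d4:10  d5:0.
Shift Activity 1→4.
Schedule Activity 3@1, Activity 5@1, Activity 2@1, Activity 4@1, Activity 1@4: d1:8  d2:8  d3:7  d4:10  d5:5 — peak 10.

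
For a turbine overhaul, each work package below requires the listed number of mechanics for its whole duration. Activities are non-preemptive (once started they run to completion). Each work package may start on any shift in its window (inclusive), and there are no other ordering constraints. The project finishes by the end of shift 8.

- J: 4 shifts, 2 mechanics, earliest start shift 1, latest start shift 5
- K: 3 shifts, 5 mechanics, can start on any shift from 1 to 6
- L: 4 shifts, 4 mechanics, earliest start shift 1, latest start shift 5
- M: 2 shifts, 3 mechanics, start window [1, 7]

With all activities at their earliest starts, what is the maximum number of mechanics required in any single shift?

Early-start schedule: J@1, K@1, L@1, M@1.
Load per shift: shift 1: 14, shift 2: 14, shift 3: 11, shift 4: 6, shift 5: 0, shift 6: 0, shift 7: 0, shift 8: 0.
Peak is 14.

14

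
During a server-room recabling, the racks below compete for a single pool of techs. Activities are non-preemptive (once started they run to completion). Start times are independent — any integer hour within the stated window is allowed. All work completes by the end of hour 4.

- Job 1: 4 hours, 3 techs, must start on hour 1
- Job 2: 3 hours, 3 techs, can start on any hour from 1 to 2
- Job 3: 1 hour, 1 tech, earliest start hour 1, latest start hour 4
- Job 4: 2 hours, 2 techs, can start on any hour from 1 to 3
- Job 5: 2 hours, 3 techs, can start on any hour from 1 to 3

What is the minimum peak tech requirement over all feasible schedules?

Early-start (Job 1@1, Job 2@1, Job 3@1, Job 4@1, Job 5@1) gives peak 12: h1:12  h2:11  h3:6  h4:3.
Shift Job 5→3.
Schedule Job 1@1, Job 2@1, Job 3@1, Job 4@1, Job 5@3: h1:9  h2:8  h3:9  h4:6 — peak 9.

9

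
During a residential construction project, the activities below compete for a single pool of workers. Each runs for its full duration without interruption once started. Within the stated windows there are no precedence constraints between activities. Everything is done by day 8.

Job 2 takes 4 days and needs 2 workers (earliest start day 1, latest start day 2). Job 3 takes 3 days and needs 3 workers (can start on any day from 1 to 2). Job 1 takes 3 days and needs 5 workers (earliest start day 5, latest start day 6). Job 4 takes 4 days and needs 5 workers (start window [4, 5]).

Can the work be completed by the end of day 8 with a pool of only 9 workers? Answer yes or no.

The minimum achievable peak is 10; 9 < 10, so no feasible schedule stays within the cap.

no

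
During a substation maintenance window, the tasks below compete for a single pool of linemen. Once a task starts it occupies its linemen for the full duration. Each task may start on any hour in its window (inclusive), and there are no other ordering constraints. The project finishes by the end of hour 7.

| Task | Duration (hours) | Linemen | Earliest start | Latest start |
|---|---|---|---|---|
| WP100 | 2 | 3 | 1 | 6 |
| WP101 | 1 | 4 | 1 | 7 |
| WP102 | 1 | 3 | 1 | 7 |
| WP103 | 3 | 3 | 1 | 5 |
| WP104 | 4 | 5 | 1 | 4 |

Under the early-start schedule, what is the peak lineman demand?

18

Early-start schedule: WP100@1, WP101@1, WP102@1, WP103@1, WP104@1.
Load per hour: hour 1: 18, hour 2: 11, hour 3: 8, hour 4: 5, hour 5: 0, hour 6: 0, hour 7: 0.
Peak is 18.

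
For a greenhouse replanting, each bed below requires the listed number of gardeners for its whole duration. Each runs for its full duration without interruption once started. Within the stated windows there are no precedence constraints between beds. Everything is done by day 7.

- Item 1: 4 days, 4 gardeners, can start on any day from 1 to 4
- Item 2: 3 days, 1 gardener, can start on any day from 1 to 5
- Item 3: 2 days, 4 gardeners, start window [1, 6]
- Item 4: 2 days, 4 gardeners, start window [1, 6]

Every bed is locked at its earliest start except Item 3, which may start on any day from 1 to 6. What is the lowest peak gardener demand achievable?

9

Item 3@1: d1:13  d2:13  d3:5  d4:4  d5:0  d6:0  d7:0 → peak 13
Item 3@2: d1:9  d2:13  d3:9  d4:4  d5:0  d6:0  d7:0 → peak 13
Item 3@3: d1:9  d2:9  d3:9  d4:8  d5:0  d6:0  d7:0 → peak 9
Item 3@4: d1:9  d2:9  d3:5  d4:8  d5:4  d6:0  d7:0 → peak 9
Item 3@5: d1:9  d2:9  d3:5  d4:4  d5:4  d6:4  d7:0 → peak 9
Item 3@6: d1:9  d2:9  d3:5  d4:4  d5:0  d6:4  d7:4 → peak 9
Best is Item 3@3, peak 9.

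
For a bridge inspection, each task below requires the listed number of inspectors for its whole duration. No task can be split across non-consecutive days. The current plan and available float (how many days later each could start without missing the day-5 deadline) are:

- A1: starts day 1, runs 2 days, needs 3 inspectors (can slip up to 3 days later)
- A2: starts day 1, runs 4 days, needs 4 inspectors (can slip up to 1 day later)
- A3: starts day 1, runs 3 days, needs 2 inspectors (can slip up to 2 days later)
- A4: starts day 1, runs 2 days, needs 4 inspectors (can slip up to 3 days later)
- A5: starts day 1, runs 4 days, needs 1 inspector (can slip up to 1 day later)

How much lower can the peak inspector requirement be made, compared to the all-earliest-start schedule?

4

Early-start peak: d1:14  d2:14  d3:7  d4:5  d5:0 ⇒ 14.
Leveled (A1@1, A2@1, A3@1, A4@4, A5@1): d1:10  d2:10  d3:7  d4:9  d5:4 ⇒ 10.
Reduction 14 − 10 = 4.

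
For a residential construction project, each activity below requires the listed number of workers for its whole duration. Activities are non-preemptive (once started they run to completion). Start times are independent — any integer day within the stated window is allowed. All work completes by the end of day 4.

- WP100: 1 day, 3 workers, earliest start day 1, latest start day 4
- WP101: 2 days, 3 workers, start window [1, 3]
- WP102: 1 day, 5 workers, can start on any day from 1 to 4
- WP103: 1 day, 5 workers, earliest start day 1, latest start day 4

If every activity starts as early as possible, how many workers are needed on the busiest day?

Early-start schedule: WP100@1, WP101@1, WP102@1, WP103@1.
Load per day: day 1: 16, day 2: 3, day 3: 0, day 4: 0.
Peak is 16.

16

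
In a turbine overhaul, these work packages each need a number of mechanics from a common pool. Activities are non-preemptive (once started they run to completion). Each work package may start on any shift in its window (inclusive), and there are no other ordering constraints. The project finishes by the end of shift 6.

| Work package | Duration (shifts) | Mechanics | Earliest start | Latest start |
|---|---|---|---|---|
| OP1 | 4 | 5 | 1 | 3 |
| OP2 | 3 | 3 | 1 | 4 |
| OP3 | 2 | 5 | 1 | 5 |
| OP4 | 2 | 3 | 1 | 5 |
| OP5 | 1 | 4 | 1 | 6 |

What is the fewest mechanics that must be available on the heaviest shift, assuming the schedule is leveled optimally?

Early-start (OP1@1, OP2@1, OP3@1, OP4@1, OP5@1) gives peak 20: s1:20  s2:16  s3:8  s4:5  s5:0  s6:0.
Shift OP3→5, OP4→4, OP5→6.
Schedule OP1@1, OP2@1, OP3@5, OP4@4, OP5@6: s1:8  s2:8  s3:8  s4:8  s5:8  s6:9 — peak 9.
Total mechanic-shifts = 49 over 6 shifts ⇒ peak ≥ ⌈49/6⌉ = 9, so 9 is optimal.

9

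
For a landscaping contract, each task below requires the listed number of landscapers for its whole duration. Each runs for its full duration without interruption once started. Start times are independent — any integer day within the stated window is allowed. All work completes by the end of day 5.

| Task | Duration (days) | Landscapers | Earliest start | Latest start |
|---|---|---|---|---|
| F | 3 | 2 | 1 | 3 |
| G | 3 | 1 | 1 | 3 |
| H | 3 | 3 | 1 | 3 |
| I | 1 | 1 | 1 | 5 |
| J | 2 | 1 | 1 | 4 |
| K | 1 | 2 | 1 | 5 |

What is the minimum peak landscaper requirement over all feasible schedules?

6

Early-start (F@1, G@1, H@1, I@1, J@1, K@1) gives peak 10: d1:10  d2:7  d3:6  d4:0  d5:0.
Shift I→4, J→4, K→4.
Schedule F@1, G@1, H@1, I@4, J@4, K@4: d1:6  d2:6  d3:6  d4:4  d5:1 — peak 6.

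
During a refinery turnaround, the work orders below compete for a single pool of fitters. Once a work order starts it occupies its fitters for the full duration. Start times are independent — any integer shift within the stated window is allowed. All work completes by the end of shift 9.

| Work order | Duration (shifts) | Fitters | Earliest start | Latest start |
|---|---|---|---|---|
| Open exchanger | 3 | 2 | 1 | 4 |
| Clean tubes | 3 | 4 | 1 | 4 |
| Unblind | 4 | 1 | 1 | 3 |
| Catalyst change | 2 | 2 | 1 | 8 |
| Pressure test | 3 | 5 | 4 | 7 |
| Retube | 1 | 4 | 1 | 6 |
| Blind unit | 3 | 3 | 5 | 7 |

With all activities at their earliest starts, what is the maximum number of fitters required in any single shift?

13

Early-start schedule: Open exchanger@1, Clean tubes@1, Unblind@1, Catalyst change@1, Pressure test@4, Retube@1, Blind unit@5.
Load per shift: shift 1: 13, shift 2: 9, shift 3: 7, shift 4: 6, shift 5: 8, shift 6: 8, shift 7: 3, shift 8: 0, shift 9: 0.
Peak is 13.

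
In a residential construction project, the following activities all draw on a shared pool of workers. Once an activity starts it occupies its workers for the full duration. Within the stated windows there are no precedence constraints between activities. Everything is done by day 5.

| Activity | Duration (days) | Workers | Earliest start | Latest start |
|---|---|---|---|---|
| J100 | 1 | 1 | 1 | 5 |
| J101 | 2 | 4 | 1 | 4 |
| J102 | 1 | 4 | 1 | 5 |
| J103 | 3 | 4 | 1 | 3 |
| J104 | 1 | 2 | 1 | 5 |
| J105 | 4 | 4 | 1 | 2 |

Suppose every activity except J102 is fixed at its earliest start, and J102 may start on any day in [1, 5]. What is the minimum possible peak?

15

J102@1: d1:19  d2:12  d3:8  d4:4  d5:0 → peak 19
J102@2: d1:15  d2:16  d3:8  d4:4  d5:0 → peak 16
J102@3: d1:15  d2:12  d3:12  d4:4  d5:0 → peak 15
J102@4: d1:15  d2:12  d3:8  d4:8  d5:0 → peak 15
J102@5: d1:15  d2:12  d3:8  d4:4  d5:4 → peak 15
Best is J102@3, peak 15.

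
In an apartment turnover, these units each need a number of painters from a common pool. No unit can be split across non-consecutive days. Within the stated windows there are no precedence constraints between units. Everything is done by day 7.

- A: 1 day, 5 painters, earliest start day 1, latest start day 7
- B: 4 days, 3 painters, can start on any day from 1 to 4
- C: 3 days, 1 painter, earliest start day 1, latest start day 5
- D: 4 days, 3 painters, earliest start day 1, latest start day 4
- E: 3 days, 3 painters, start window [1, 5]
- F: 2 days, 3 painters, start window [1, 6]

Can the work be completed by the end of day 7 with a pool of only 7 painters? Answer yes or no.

The minimum achievable peak is 8; 7 < 8, so no feasible schedule stays within the cap.

no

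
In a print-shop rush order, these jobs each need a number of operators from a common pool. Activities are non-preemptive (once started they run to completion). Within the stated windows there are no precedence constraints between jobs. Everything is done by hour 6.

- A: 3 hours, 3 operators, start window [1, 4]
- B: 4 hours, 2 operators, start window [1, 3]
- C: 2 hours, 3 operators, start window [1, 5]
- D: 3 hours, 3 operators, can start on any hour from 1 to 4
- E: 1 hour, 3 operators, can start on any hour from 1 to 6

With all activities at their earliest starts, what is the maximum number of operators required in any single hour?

14

Early-start schedule: A@1, B@1, C@1, D@1, E@1.
Load per hour: hour 1: 14, hour 2: 11, hour 3: 8, hour 4: 2, hour 5: 0, hour 6: 0.
Peak is 14.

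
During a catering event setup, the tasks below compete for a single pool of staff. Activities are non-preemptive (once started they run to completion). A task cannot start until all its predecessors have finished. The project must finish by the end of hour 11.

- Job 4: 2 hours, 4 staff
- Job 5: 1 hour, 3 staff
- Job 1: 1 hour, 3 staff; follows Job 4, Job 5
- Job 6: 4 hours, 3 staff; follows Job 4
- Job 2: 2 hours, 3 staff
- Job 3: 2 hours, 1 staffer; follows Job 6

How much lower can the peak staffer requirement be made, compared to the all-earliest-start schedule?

Early-start peak: h1:10  h2:7  h3:6  h4:3  h5:3  h6:3  h7:1  h8:1  h9:0  h10:0  h11:0 ⇒ 10.
Leveled (Job 4@1, Job 5@3, Job 1@4, Job 6@5, Job 2@9, Job 3@9): h1:4  h2:4  h3:3  h4:3  h5:3  h6:3  h7:3  h8:3  h9:4  h10:4  h11:0 ⇒ 4.
Reduction 10 − 4 = 6.

6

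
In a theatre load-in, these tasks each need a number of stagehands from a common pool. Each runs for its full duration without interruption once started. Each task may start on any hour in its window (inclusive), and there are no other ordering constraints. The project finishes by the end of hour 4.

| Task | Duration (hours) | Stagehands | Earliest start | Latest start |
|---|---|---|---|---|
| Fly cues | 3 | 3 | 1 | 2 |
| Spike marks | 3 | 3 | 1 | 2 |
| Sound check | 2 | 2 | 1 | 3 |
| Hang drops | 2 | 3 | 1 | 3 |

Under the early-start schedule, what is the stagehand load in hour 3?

6

At early start, hour 3 has: Fly cues, Spike marks.
Demand: 3 + 3 = 6.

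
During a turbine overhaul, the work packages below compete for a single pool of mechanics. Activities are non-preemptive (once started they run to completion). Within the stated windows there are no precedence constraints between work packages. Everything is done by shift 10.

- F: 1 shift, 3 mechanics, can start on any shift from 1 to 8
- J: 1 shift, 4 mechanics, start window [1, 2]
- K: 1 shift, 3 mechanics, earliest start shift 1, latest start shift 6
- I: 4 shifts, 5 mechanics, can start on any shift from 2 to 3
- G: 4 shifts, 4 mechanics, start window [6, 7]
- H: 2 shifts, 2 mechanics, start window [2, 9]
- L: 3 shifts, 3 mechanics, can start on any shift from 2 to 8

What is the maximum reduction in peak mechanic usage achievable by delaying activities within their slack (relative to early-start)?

Early-start peak: s1:10  s2:10  s3:10  s4:8  s5:5  s6:4  s7:4  s8:4  s9:4  s10:0 ⇒ 10.
Leveled (F@1, J@1, K@2, I@3, G@7, H@2, L@7): s1:7  s2:5  s3:7  s4:5  s5:5  s6:5  s7:7  s8:7  s9:7  s10:4 ⇒ 7.
Reduction 10 − 7 = 3.

3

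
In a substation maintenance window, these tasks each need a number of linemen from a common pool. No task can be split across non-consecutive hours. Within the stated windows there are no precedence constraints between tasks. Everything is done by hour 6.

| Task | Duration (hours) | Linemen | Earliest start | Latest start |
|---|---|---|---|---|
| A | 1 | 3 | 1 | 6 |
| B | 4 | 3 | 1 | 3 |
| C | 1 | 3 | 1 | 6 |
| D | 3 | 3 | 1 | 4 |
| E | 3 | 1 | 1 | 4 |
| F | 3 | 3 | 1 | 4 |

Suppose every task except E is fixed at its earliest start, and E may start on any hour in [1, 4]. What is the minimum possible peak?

15

E@1: h1:16  h2:10  h3:10  h4:3  h5:0  h6:0 → peak 16
E@2: h1:15  h2:10  h3:10  h4:4  h5:0  h6:0 → peak 15
E@3: h1:15  h2:9  h3:10  h4:4  h5:1  h6:0 → peak 15
E@4: h1:15  h2:9  h3:9  h4:4  h5:1  h6:1 → peak 15
Best is E@2, peak 15.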